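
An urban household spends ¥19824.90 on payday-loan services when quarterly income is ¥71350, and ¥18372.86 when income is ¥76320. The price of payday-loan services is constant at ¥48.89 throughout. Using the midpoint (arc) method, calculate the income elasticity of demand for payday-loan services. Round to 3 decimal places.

With a constant price, Q₁ = 19824.90/48.89 = 405.500 and Q₂ = 18372.86/48.89 = 375.800 (equivalently, work directly with expenditure since P cancels).
Midpoint %ΔQ = (18372.86 − 19824.90)/19098.88 = -0.07603; midpoint %ΔI = (76320 − 71350)/73835 = 0.06731.
η = -0.07603 / 0.06731 = -1.129.

-1.129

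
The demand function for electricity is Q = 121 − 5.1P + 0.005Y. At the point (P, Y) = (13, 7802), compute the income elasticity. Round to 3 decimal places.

0.416

At P = 13, Y = 7802: Q = 93.710.
Holding P constant, ∂Q/∂Y = 0.005.
η_Y = (∂Q/∂Y)·(Y/Q) = 0.005 × (7802/93.710) = 0.416.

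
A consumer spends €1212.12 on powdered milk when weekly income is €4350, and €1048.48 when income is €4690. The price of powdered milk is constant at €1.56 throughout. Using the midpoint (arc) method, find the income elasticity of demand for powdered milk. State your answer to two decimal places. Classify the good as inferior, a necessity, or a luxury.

With a constant price, Q₁ = 1212.12/1.56 = 777.000 and Q₂ = 1048.48/1.56 = 672.103 (equivalently, work directly with expenditure since P cancels).
Midpoint %ΔQ = (1048.48 − 1212.12)/1130.30 = -0.14478; midpoint %ΔI = (4690 − 4350)/4520 = 0.07522.
η = -0.14478 / 0.07522 = -1.92.
η < 0 ⇒ inferior good.

-1.92 (inferior good)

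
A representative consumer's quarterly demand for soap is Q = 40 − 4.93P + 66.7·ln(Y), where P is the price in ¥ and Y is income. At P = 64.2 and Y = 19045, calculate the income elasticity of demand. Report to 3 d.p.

0.175

At P = 64.2, Y = 19045: Q = 380.793.
Holding P constant, ∂Q/∂Y = 66.7/Y = 0.00350223.
η_Y = (∂Q/∂Y)·(Y/Q) = 0.00350223 × (19045/380.793) = 0.175.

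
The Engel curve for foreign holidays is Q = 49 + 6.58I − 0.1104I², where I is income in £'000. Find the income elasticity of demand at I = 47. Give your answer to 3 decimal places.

At I = 47: Q = 114.3864.
dQ/dI = 6.58 − 0.2208I = -3.79760.
η = (dQ/dI)·(I/Q) = -3.79760 × (47/114.3864) = -1.560.

-1.560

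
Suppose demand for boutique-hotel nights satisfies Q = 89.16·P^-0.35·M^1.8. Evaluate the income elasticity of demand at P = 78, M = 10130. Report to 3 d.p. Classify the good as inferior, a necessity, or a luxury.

For a multiplicative demand Q = A·P^α·M^β, the income elasticity is β everywhere.
Here β = 1.8, so η = 1.800.
Since η > 1, this is a luxury.

1.800 (luxury)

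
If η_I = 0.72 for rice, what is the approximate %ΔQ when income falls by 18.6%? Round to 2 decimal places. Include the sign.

%ΔQ ≈ η × %ΔI = 0.72 × (-18.6%) = -13.39%.

-13.39%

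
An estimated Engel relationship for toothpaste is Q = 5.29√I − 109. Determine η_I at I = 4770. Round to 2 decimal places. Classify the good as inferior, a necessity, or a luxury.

At I = 4770: Q = 256.355.
dQ/dI = 5.29/(2√I) = 0.0382972 at this income.
η = (dQ/dI)·(I/Q) = 0.0382972 × (4770/256.355) = 0.71.
Since 0 < η < 1, the good is a necessity.

0.71 (necessity)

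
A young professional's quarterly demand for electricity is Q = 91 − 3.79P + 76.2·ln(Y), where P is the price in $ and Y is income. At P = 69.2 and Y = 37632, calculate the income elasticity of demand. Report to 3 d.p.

At P = 69.2, Y = 37632: Q = 631.545.
Holding P constant, ∂Q/∂Y = 76.2/Y = 0.00202487.
η_Y = (∂Q/∂Y)·(Y/Q) = 0.00202487 × (37632/631.545) = 0.121.

0.121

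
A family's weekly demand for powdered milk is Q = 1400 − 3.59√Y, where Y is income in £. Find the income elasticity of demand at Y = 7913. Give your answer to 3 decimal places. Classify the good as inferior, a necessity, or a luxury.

At Y = 7913: Q = 1080.651.
dQ/dY = -3.59/(2√Y) = -0.0201787 at this income.
η = (dQ/dY)·(Y/Q) = -0.0201787 × (7913/1080.651) = -0.148.
Since η < 0, the good is an inferior good.

-0.148 (inferior good)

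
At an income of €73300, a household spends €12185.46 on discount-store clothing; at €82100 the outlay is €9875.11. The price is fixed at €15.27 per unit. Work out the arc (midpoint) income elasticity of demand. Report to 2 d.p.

With a constant price, Q₁ = 12185.46/15.27 = 798.000 and Q₂ = 9875.11/15.27 = 646.700 (equivalently, work directly with expenditure since P cancels).
Midpoint %ΔQ = (9875.11 − 12185.46)/11030.29 = -0.20946; midpoint %ΔI = (82100 − 73300)/77700 = 0.11326.
η = -0.20946 / 0.11326 = -1.85.

-1.85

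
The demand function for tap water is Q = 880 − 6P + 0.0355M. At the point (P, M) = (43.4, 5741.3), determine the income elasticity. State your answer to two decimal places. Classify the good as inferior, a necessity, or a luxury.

0.25 (necessity)

At P = 43.4, M = 5741.3: Q = 823.416.
Holding P constant, ∂Q/∂M = 0.0355.
η_M = (∂Q/∂M)·(M/Q) = 0.0355 × (5741.3/823.416) = 0.25.
Since 0 < η < 1, this is a necessity.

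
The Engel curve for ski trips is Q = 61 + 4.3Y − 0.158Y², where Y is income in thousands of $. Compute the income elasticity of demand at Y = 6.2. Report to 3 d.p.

0.178

At Y = 6.2: Q = 81.5865.
dQ/dY = 4.3 − 0.316Y = 2.34080.
η = (dQ/dY)·(Y/Q) = 2.34080 × (6.2/81.5865) = 0.178.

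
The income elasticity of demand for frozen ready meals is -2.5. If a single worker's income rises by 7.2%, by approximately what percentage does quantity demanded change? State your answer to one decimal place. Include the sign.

%ΔQ ≈ η × %ΔI = -2.5 × 7.2% = -18.0%.

-18.0%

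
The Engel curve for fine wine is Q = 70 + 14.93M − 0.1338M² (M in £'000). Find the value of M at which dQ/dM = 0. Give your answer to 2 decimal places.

55.79

dQ/dM = 14.93 − 0.2676M.
The good is inferior where dQ/dM < 0. Setting dQ/dM = 0 gives M = 14.93 / 0.2676 = 55.79.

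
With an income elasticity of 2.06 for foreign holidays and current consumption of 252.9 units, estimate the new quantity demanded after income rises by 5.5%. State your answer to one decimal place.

281.6

%ΔQ ≈ η × %ΔI = 2.06 × 5.5% = 11.33%.
New Q ≈ 252.9 × (1 + 0.1133) = 281.6.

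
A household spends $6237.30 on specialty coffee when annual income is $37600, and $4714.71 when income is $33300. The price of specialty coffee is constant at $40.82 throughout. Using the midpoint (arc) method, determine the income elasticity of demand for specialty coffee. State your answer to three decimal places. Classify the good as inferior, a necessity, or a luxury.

2.292 (luxury)

With a constant price, Q₁ = 6237.30/40.82 = 152.800 and Q₂ = 4714.71/40.82 = 115.500 (equivalently, work directly with expenditure since P cancels).
Midpoint %ΔQ = (4714.71 − 6237.30)/5476.01 = -0.27805; midpoint %ΔI = (33300 − 37600)/35450 = -0.12130.
η = -0.27805 / -0.12130 = 2.292.
η > 1 ⇒ luxury.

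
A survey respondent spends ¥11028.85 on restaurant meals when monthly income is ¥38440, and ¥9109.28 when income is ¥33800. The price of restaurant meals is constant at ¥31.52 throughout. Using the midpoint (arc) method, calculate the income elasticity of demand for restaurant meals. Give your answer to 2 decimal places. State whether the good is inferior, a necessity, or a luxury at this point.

With a constant price, Q₁ = 11028.85/31.52 = 349.900 and Q₂ = 9109.28/31.52 = 289.000 (equivalently, work directly with expenditure since P cancels).
Midpoint %ΔQ = (9109.28 − 11028.85)/10069.07 = -0.19064; midpoint %ΔI = (33800 − 38440)/36120 = -0.12846.
η = -0.19064 / -0.12846 = 1.48.
η > 1 ⇒ luxury.

1.48 (luxury)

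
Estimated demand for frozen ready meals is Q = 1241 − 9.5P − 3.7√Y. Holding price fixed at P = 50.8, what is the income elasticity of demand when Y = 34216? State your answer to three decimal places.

At P = 50.8, Y = 34216: Q = 73.990.
Holding P constant, ∂Q/∂Y = -3.7/(2√Y) = -0.0100013.
η_Y = (∂Q/∂Y)·(Y/Q) = -0.0100013 × (34216/73.990) = -4.625.

-4.625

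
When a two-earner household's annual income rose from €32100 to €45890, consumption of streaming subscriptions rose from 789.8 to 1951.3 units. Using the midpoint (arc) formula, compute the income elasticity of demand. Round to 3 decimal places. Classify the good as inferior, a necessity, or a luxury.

2.396 (luxury)

ΔQ = 1951.3 − 789.8 = 1161.5; midpoint Q̄ = (789.8 + 1951.3)/2 = 1370.55.
ΔI = 45890 − 32100 = 13790; midpoint Ī = (32100 + 45890)/2 = 38995.
η = (ΔQ/Q̄) ÷ (ΔI/Ī) = (1161.5/1370.55) ÷ (13790/38995) = 2.396.
η > 1 ⇒ luxury.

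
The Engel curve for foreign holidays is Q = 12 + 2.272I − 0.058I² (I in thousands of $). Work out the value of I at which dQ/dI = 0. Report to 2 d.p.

19.59

dQ/dI = 2.272 − 0.116I.
The good is inferior where dQ/dI < 0. Setting dQ/dI = 0 gives I = 2.272 / 0.116 = 19.59.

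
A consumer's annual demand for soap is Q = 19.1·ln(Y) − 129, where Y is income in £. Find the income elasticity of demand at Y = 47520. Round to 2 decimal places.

At Y = 47520: Q = 76.686.
dQ/dY = 19.1/Y = 0.000401936 at this income.
η = (dQ/dY)·(Y/Q) = 0.000401936 × (47520/76.686) = 0.25.

0.25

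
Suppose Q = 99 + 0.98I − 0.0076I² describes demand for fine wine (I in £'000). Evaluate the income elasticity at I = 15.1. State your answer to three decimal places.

0.101

At I = 15.1: Q = 112.0651.
dQ/dI = 0.98 − 0.0152I = 0.75048.
η = (dQ/dI)·(I/Q) = 0.75048 × (15.1/112.0651) = 0.101.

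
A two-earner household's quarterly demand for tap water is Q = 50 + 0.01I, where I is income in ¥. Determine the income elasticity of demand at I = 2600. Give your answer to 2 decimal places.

0.34

At I = 2600: Q = 76.000.
dQ/dI = 0.01.
η = (dQ/dI)·(I/Q) = 0.01 × (2600/76.000) = 0.34.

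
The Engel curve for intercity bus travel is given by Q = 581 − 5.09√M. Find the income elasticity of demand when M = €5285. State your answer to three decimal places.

-0.877

At M = 5285: Q = 210.967.
dQ/dM = -5.09/(2√M) = -0.0350078 at this income.
η = (dQ/dM)·(M/Q) = -0.0350078 × (5285/210.967) = -0.877.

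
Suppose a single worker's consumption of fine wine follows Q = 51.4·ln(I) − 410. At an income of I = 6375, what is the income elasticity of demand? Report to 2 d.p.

1.28

At I = 6375: Q = 40.271.
dQ/dI = 51.4/I = 0.00806275 at this income.
η = (dQ/dI)·(I/Q) = 0.00806275 × (6375/40.271) = 1.28.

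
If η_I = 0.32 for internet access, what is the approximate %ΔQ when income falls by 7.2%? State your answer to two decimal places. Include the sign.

-2.30%

%ΔQ ≈ η × %ΔI = 0.32 × (-7.2%) = -2.30%.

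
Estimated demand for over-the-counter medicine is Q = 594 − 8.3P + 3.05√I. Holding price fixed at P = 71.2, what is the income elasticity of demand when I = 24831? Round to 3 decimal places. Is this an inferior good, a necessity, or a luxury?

At P = 71.2, I = 24831: Q = 483.655.
Holding P constant, ∂Q/∂I = 3.05/(2√I) = 0.00967771.
η_I = (∂Q/∂I)·(I/Q) = 0.00967771 × (24831/483.655) = 0.497.
Since 0 < η < 1, this is a necessity.

0.497 (necessity)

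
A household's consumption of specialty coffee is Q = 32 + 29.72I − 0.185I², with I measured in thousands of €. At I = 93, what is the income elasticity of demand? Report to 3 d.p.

At I = 93: Q = 1195.8950.
dQ/dI = 29.72 − 0.37I = -4.69000.
η = (dQ/dI)·(I/Q) = -4.69000 × (93/1195.8950) = -0.365.

-0.365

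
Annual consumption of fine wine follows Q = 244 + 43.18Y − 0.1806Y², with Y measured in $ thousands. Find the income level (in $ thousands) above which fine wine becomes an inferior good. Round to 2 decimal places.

dQ/dY = 43.18 − 0.3612Y.
The good is inferior where dQ/dY < 0. Setting dQ/dY = 0 gives Y = 43.18 / 0.3612 = 119.55.

119.55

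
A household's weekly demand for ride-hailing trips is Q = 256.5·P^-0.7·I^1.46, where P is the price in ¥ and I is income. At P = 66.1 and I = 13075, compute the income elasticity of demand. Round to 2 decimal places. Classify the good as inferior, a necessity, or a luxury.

1.46 (luxury)

For a multiplicative demand Q = A·P^α·I^β, the income elasticity is β everywhere.
Here β = 1.46, so η = 1.46.
Since η > 1, this is a luxury.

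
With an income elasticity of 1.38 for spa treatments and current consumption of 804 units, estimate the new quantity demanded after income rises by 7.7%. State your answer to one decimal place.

889.4

%ΔQ ≈ η × %ΔI = 1.38 × 7.7% = 10.626%.
New Q ≈ 804 × (1 + 0.10626) = 889.4.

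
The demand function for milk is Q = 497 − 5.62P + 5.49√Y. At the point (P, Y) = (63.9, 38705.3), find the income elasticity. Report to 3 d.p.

0.443

At P = 63.9, Y = 38705.3: Q = 1217.966.
Holding P constant, ∂Q/∂Y = 5.49/(2√Y) = 0.0139527.
η_Y = (∂Q/∂Y)·(Y/Q) = 0.0139527 × (38705.3/1217.966) = 0.443.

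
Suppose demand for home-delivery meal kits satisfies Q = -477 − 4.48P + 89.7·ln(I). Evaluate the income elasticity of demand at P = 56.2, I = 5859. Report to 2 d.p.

1.81

At P = 56.2, I = 5859: Q = 49.437.
Holding P constant, ∂Q/∂I = 89.7/I = 0.0153098.
η_I = (∂Q/∂I)·(I/Q) = 0.0153098 × (5859/49.437) = 1.81.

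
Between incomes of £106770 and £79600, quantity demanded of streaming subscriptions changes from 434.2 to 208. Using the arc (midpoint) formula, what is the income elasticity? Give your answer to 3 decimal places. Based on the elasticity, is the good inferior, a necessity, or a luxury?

2.416 (luxury)

ΔQ = 208 − 434.2 = -226.2; midpoint Q̄ = (434.2 + 208)/2 = 321.1.
ΔI = 79600 − 106770 = -27170; midpoint Ī = (106770 + 79600)/2 = 93185.
η = (ΔQ/Q̄) ÷ (ΔI/Ī) = (-226.2/321.1) ÷ (-27170/93185) = 2.416.
η > 1 ⇒ luxury.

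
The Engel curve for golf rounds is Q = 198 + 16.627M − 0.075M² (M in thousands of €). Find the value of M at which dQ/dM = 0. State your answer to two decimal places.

dQ/dM = 16.627 − 0.15M.
The good is inferior where dQ/dM < 0. Setting dQ/dM = 0 gives M = 16.627 / 0.15 = 110.85.

110.85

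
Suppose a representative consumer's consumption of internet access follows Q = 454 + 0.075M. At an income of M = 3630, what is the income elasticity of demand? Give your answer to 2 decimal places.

At M = 3630: Q = 726.250.
dQ/dM = 0.075.
η = (dQ/dM)·(M/Q) = 0.075 × (3630/726.250) = 0.37.

0.37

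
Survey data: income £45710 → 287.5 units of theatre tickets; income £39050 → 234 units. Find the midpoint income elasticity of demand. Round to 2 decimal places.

ΔQ = 234 − 287.5 = -53.5; midpoint Q̄ = (287.5 + 234)/2 = 260.75.
ΔI = 39050 − 45710 = -6660; midpoint Ī = (45710 + 39050)/2 = 42380.
η = (ΔQ/Q̄) ÷ (ΔI/Ī) = (-53.5/260.75) ÷ (-6660/42380) = 1.31.

1.31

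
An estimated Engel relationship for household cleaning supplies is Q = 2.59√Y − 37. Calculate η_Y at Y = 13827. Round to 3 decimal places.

At Y = 13827: Q = 267.554.
dQ/dY = 2.59/(2√Y) = 0.011013 at this income.
η = (dQ/dY)·(Y/Q) = 0.011013 × (13827/267.554) = 0.569.

0.569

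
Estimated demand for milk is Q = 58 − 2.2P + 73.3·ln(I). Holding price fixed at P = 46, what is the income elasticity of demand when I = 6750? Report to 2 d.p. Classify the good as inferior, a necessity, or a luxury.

0.12 (necessity)

At P = 46, I = 6750: Q = 603.108.
Holding P constant, ∂Q/∂I = 73.3/I = 0.0108593.
η_I = (∂Q/∂I)·(I/Q) = 0.0108593 × (6750/603.108) = 0.12.
Since 0 < η < 1, this is a necessity.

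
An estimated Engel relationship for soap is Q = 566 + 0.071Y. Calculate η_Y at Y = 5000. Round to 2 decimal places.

At Y = 5000: Q = 921.000.
dQ/dY = 0.071.
η = (dQ/dY)·(Y/Q) = 0.071 × (5000/921.000) = 0.39.

0.39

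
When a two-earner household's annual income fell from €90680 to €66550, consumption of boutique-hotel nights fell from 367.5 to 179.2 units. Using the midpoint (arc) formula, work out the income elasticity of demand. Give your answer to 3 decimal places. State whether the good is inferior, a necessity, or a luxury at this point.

2.244 (luxury)

ΔQ = 179.2 − 367.5 = -188.3; midpoint Q̄ = (367.5 + 179.2)/2 = 273.35.
ΔI = 66550 − 90680 = -24130; midpoint Ī = (90680 + 66550)/2 = 78615.
η = (ΔQ/Q̄) ÷ (ΔI/Ī) = (-188.3/273.35) ÷ (-24130/78615) = 2.244.
η > 1 ⇒ luxury.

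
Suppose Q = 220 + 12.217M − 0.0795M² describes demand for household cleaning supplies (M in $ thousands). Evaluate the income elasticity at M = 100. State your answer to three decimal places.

-0.570

At M = 100: Q = 646.7000.
dQ/dM = 12.217 − 0.159M = -3.68300.
η = (dQ/dM)·(M/Q) = -3.68300 × (100/646.7000) = -0.570.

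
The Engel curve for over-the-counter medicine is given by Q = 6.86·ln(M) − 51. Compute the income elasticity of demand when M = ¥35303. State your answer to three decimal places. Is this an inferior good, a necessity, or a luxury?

0.329 (necessity)

At M = 35303: Q = 20.836.
dQ/dM = 6.86/M = 0.000194318 at this income.
η = (dQ/dM)·(M/Q) = 0.000194318 × (35303/20.836) = 0.329.
Since 0 < η < 1, the good is a necessity.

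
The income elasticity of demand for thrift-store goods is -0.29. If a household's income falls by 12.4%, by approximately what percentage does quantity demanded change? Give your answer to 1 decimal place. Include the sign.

%ΔQ ≈ η × %ΔI = -0.29 × (-12.4%) = 3.6%.

3.6%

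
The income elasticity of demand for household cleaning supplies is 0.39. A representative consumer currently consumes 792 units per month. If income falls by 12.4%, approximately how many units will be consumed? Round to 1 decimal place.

753.7

%ΔQ ≈ η × %ΔI = 0.39 × (-12.4%) = -4.836%.
New Q ≈ 792 × (1 − 0.04836) = 753.7.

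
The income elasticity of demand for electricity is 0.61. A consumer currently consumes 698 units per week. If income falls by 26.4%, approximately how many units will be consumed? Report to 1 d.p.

%ΔQ ≈ η × %ΔI = 0.61 × (-26.4%) = -16.104%.
New Q ≈ 698 × (1 − 0.16104) = 585.6.

585.6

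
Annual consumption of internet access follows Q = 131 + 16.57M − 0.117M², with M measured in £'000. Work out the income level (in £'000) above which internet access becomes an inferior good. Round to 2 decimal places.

70.81

dQ/dM = 16.57 − 0.234M.
The good is inferior where dQ/dM < 0. Setting dQ/dM = 0 gives M = 16.57 / 0.234 = 70.81.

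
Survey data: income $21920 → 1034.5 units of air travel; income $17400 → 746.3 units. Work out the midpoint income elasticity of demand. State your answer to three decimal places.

1.408

ΔQ = 746.3 − 1034.5 = -288.2; midpoint Q̄ = (1034.5 + 746.3)/2 = 890.4.
ΔI = 17400 − 21920 = -4520; midpoint Ī = (21920 + 17400)/2 = 19660.
η = (ΔQ/Q̄) ÷ (ΔI/Ī) = (-288.2/890.4) ÷ (-4520/19660) = 1.408.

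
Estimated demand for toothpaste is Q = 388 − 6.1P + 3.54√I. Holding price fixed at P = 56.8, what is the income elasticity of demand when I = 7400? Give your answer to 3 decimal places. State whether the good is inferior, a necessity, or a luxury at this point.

0.440 (necessity)

At P = 56.8, I = 7400: Q = 346.042.
Holding P constant, ∂Q/∂I = 3.54/(2√I) = 0.0205758.
η_I = (∂Q/∂I)·(I/Q) = 0.0205758 × (7400/346.042) = 0.440.
Since 0 < η < 1, this is a necessity.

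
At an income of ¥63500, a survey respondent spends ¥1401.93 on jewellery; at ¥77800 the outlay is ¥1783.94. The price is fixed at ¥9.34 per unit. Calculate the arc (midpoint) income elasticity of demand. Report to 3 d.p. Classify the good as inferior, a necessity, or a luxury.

1.185 (luxury)

With a constant price, Q₁ = 1401.93/9.34 = 150.100 and Q₂ = 1783.94/9.34 = 191.000 (equivalently, work directly with expenditure since P cancels).
Midpoint %ΔQ = (1783.94 − 1401.93)/1592.94 = 0.23982; midpoint %ΔI = (77800 − 63500)/70650 = 0.20241.
η = 0.23982 / 0.20241 = 1.185.
η > 1 ⇒ luxury.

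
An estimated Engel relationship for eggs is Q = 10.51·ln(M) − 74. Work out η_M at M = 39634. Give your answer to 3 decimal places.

At M = 39634: Q = 37.274.
dQ/dM = 10.51/M = 0.000265176 at this income.
η = (dQ/dM)·(M/Q) = 0.000265176 × (39634/37.274) = 0.282.

0.282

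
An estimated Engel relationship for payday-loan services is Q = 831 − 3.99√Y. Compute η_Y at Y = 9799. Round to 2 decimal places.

At Y = 9799: Q = 436.030.
dQ/dY = -3.99/(2√Y) = -0.0201536 at this income.
η = (dQ/dY)·(Y/Q) = -0.0201536 × (9799/436.030) = -0.45.

-0.45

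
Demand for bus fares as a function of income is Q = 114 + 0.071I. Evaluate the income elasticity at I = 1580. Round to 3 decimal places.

At I = 1580: Q = 226.180.
dQ/dI = 0.071.
η = (dQ/dI)·(I/Q) = 0.071 × (1580/226.180) = 0.496.

0.496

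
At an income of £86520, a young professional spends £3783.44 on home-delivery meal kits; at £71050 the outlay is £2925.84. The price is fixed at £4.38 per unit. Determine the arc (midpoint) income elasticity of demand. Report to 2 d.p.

With a constant price, Q₁ = 3783.44/4.38 = 863.799 and Q₂ = 2925.84/4.38 = 668.000 (equivalently, work directly with expenditure since P cancels).
Midpoint %ΔQ = (2925.84 − 3783.44)/3354.64 = -0.25565; midpoint %ΔI = (71050 − 86520)/78785 = -0.19636.
η = -0.25565 / -0.19636 = 1.30.

1.30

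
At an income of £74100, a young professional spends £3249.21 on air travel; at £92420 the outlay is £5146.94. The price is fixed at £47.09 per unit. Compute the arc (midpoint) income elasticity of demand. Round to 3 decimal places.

With a constant price, Q₁ = 3249.21/47.09 = 69.000 and Q₂ = 5146.94/47.09 = 109.300 (equivalently, work directly with expenditure since P cancels).
Midpoint %ΔQ = (5146.94 − 3249.21)/4198.08 = 0.45205; midpoint %ΔI = (92420 − 74100)/83260 = 0.22003.
η = 0.45205 / 0.22003 = 2.054.

2.054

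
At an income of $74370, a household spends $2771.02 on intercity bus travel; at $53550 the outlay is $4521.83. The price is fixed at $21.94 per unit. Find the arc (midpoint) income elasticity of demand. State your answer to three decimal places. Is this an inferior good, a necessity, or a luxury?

-1.475 (inferior good)

With a constant price, Q₁ = 2771.02/21.94 = 126.300 and Q₂ = 4521.83/21.94 = 206.100 (equivalently, work directly with expenditure since P cancels).
Midpoint %ΔQ = (4521.83 − 2771.02)/3646.43 = 0.48014; midpoint %ΔI = (53550 − 74370)/63960 = -0.32552.
η = 0.48014 / -0.32552 = -1.475.
η < 0 ⇒ inferior good.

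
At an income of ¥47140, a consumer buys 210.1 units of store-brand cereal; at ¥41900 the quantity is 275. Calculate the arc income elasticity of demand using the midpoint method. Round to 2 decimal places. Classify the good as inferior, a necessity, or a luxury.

-2.27 (inferior good)

ΔQ = 275 − 210.1 = 64.9; midpoint Q̄ = (210.1 + 275)/2 = 242.55.
ΔI = 41900 − 47140 = -5240; midpoint Ī = (47140 + 41900)/2 = 44520.
η = (ΔQ/Q̄) ÷ (ΔI/Ī) = (64.9/242.55) ÷ (-5240/44520) = -2.27.
η < 0 ⇒ inferior good.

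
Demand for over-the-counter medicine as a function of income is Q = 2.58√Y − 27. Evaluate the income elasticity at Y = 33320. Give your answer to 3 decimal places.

At Y = 33320: Q = 443.947.
dQ/dY = 2.58/(2√Y) = 0.00706703 at this income.
η = (dQ/dY)·(Y/Q) = 0.00706703 × (33320/443.947) = 0.530.

0.530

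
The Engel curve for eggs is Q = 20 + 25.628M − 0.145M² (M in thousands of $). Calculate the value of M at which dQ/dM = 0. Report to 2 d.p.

88.37

dQ/dM = 25.628 − 0.29M.
The good is inferior where dQ/dM < 0. Setting dQ/dM = 0 gives M = 25.628 / 0.29 = 88.37.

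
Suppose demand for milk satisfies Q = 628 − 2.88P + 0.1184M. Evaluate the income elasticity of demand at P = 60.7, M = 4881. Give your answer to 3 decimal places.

0.560

At P = 60.7, M = 4881: Q = 1031.094.
Holding P constant, ∂Q/∂M = 0.1184.
η_M = (∂Q/∂M)·(M/Q) = 0.1184 × (4881/1031.094) = 0.560.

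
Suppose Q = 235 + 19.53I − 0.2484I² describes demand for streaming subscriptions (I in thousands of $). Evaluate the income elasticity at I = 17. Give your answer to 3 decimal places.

At I = 17: Q = 495.2224.
dQ/dI = 19.53 − 0.4968I = 11.08440.
η = (dQ/dI)·(I/Q) = 11.08440 × (17/495.2224) = 0.381.

0.381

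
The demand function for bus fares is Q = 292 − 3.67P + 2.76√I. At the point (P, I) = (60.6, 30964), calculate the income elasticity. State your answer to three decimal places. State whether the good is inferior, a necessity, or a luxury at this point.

At P = 60.6, I = 30964: Q = 555.264.
Holding P constant, ∂Q/∂I = 2.76/(2√I) = 0.00784243.
η_I = (∂Q/∂I)·(I/Q) = 0.00784243 × (30964/555.264) = 0.437.
Since 0 < η < 1, this is a necessity.

0.437 (necessity)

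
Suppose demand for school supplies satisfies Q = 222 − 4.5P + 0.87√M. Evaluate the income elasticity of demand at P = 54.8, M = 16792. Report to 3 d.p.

At P = 54.8, M = 16792: Q = 88.138.
Holding P constant, ∂Q/∂M = 0.87/(2√M) = 0.0033569.
η_M = (∂Q/∂M)·(M/Q) = 0.0033569 × (16792/88.138) = 0.640.

0.640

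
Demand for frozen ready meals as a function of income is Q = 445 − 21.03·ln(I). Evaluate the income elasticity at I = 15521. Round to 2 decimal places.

At I = 15521: Q = 242.062.
dQ/dI = -21.03/I = -0.00135494 at this income.
η = (dQ/dI)·(I/Q) = -0.00135494 × (15521/242.062) = -0.09.

-0.09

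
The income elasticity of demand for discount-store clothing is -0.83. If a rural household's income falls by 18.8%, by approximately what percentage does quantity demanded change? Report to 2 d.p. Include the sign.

%ΔQ ≈ η × %ΔI = -0.83 × (-18.8%) = 15.60%.

15.60%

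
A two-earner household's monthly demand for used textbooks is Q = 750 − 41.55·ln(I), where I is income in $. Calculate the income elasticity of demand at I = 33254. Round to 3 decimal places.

At I = 33254: Q = 317.384.
dQ/dI = -41.55/I = -0.00124947 at this income.
η = (dQ/dI)·(I/Q) = -0.00124947 × (33254/317.384) = -0.131.

-0.131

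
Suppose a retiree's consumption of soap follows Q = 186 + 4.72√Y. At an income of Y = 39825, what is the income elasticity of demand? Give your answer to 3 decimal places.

0.418

At Y = 39825: Q = 1127.933.
dQ/dY = 4.72/(2√Y) = 0.0118259 at this income.
η = (dQ/dY)·(Y/Q) = 0.0118259 × (39825/1127.933) = 0.418.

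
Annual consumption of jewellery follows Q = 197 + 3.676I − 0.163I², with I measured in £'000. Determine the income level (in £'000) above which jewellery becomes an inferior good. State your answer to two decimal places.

11.28

dQ/dI = 3.676 − 0.326I.
The good is inferior where dQ/dI < 0. Setting dQ/dI = 0 gives I = 3.676 / 0.326 = 11.28.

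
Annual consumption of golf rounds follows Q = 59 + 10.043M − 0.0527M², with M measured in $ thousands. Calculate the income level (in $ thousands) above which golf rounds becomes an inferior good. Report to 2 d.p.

dQ/dM = 10.043 − 0.1054M.
The good is inferior where dQ/dM < 0. Setting dQ/dM = 0 gives M = 10.043 / 0.1054 = 95.28.

95.28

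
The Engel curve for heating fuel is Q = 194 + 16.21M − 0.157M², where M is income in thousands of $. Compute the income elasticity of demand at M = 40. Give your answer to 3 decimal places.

At M = 40: Q = 591.2000.
dQ/dM = 16.21 − 0.314M = 3.65000.
η = (dQ/dM)·(M/Q) = 3.65000 × (40/591.2000) = 0.247.

0.247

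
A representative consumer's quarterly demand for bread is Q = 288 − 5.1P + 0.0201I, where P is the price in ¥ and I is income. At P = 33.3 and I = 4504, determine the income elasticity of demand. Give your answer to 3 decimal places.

At P = 33.3, I = 4504: Q = 208.700.
Holding P constant, ∂Q/∂I = 0.0201.
η_I = (∂Q/∂I)·(I/Q) = 0.0201 × (4504/208.700) = 0.434.

0.434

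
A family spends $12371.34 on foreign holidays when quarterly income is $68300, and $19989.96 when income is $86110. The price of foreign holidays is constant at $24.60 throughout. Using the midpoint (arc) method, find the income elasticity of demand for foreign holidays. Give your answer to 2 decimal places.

2.04

With a constant price, Q₁ = 12371.34/24.60 = 502.900 and Q₂ = 19989.96/24.60 = 812.600 (equivalently, work directly with expenditure since P cancels).
Midpoint %ΔQ = (19989.96 − 12371.34)/16180.65 = 0.47085; midpoint %ΔI = (86110 − 68300)/77205 = 0.23068.
η = 0.47085 / 0.23068 = 2.04.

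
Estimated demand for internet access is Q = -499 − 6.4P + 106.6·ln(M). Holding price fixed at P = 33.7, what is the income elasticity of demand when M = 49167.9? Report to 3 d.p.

0.244

At P = 33.7, M = 49167.9: Q = 436.919.
Holding P constant, ∂Q/∂M = 106.6/M = 0.00216808.
η_M = (∂Q/∂M)·(M/Q) = 0.00216808 × (49167.9/436.919) = 0.244.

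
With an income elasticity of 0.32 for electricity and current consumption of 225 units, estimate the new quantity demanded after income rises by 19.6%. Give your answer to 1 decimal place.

239.1

%ΔQ ≈ η × %ΔI = 0.32 × 19.6% = 6.272%.
New Q ≈ 225 × (1 + 0.06272) = 239.1.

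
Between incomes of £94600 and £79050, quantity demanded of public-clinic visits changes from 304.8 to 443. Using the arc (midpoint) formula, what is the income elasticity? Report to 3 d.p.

ΔQ = 443 − 304.8 = 138.2; midpoint Q̄ = (304.8 + 443)/2 = 373.9.
ΔI = 79050 − 94600 = -15550; midpoint Ī = (94600 + 79050)/2 = 86825.
η = (ΔQ/Q̄) ÷ (ΔI/Ī) = (138.2/373.9) ÷ (-15550/86825) = -2.064.

-2.064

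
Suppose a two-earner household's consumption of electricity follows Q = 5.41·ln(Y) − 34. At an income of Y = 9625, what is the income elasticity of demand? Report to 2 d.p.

0.35

At Y = 9625: Q = 15.621.
dQ/dY = 5.41/Y = 0.000562078 at this income.
η = (dQ/dY)·(Y/Q) = 0.000562078 × (9625/15.621) = 0.35.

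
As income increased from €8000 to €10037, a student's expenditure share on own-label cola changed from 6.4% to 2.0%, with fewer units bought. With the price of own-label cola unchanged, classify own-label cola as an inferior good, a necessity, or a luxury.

Quantity demanded falls as income rises, so η < 0.

inferior good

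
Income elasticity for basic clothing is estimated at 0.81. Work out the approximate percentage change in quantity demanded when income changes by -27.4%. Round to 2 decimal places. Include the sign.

-22.19%

%ΔQ ≈ η × %ΔI = 0.81 × (-27.4%) = -22.19%.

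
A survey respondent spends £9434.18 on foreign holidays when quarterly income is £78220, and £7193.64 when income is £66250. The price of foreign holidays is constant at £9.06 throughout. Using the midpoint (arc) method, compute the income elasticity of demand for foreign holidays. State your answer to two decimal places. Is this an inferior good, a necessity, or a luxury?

With a constant price, Q₁ = 9434.18/9.06 = 1041.300 and Q₂ = 7193.64/9.06 = 794.000 (equivalently, work directly with expenditure since P cancels).
Midpoint %ΔQ = (7193.64 − 9434.18)/8313.91 = -0.26949; midpoint %ΔI = (66250 − 78220)/72235 = -0.16571.
η = -0.26949 / -0.16571 = 1.63.
η > 1 ⇒ luxury.

1.63 (luxury)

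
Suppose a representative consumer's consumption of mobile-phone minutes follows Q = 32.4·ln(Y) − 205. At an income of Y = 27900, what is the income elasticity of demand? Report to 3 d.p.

0.256

At Y = 27900: Q = 126.659.
dQ/dY = 32.4/Y = 0.00116129 at this income.
η = (dQ/dY)·(Y/Q) = 0.00116129 × (27900/126.659) = 0.256.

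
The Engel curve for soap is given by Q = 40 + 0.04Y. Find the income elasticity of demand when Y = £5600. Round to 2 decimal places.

At Y = 5600: Q = 264.000.
dQ/dY = 0.04.
η = (dQ/dY)·(Y/Q) = 0.04 × (5600/264.000) = 0.85.

0.85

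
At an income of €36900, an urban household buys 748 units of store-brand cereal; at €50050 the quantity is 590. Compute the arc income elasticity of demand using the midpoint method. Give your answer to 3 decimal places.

-0.781

ΔQ = 590 − 748 = -158; midpoint Q̄ = (748 + 590)/2 = 669.
ΔI = 50050 − 36900 = 13150; midpoint Ī = (36900 + 50050)/2 = 43475.
η = (ΔQ/Q̄) ÷ (ΔI/Ī) = (-158/669) ÷ (13150/43475) = -0.781.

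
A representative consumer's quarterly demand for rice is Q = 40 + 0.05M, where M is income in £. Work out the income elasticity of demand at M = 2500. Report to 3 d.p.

At M = 2500: Q = 165.000.
dQ/dM = 0.05.
η = (dQ/dM)·(M/Q) = 0.05 × (2500/165.000) = 0.758.

0.758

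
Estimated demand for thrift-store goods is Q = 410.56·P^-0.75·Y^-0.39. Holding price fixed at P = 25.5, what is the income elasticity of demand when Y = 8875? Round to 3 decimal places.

For a multiplicative demand Q = A·P^α·Y^β, the income elasticity is β everywhere.
Here β = -0.39, so η = -0.390.

-0.390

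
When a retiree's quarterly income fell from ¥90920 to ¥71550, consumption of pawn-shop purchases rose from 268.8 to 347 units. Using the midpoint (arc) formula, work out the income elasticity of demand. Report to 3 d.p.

ΔQ = 347 − 268.8 = 78.2; midpoint Q̄ = (268.8 + 347)/2 = 307.9.
ΔI = 71550 − 90920 = -19370; midpoint Ī = (90920 + 71550)/2 = 81235.
η = (ΔQ/Q̄) ÷ (ΔI/Ī) = (78.2/307.9) ÷ (-19370/81235) = -1.065.

-1.065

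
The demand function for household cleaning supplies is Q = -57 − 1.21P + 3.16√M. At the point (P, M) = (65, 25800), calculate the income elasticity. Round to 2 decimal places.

0.68

At P = 65, M = 25800: Q = 371.921.
Holding P constant, ∂Q/∂M = 3.16/(2√M) = 0.00983665.
η_M = (∂Q/∂M)·(M/Q) = 0.00983665 × (25800/371.921) = 0.68.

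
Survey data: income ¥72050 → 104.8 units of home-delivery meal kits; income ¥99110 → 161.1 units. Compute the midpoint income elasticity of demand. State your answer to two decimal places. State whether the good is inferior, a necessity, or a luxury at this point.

1.34 (luxury)

ΔQ = 161.1 − 104.8 = 56.3; midpoint Q̄ = (104.8 + 161.1)/2 = 132.95.
ΔI = 99110 − 72050 = 27060; midpoint Ī = (72050 + 99110)/2 = 85580.
η = (ΔQ/Q̄) ÷ (ΔI/Ī) = (56.3/132.95) ÷ (27060/85580) = 1.34.
η > 1 ⇒ luxury.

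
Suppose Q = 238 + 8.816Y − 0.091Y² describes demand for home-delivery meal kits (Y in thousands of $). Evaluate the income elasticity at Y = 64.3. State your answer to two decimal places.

-0.43

At Y = 64.3: Q = 428.6302.
dQ/dY = 8.816 − 0.182Y = -2.88660.
η = (dQ/dY)·(Y/Q) = -2.88660 × (64.3/428.6302) = -0.43.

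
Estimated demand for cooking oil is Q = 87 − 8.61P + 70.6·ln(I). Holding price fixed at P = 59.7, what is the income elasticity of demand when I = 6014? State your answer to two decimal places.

At P = 59.7, I = 6014: Q = 187.333.
Holding P constant, ∂Q/∂I = 70.6/I = 0.0117393.
η_I = (∂Q/∂I)·(I/Q) = 0.0117393 × (6014/187.333) = 0.38.

0.38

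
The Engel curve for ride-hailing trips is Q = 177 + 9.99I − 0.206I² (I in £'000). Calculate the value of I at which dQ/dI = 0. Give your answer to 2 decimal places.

24.25

dQ/dI = 9.99 − 0.412I.
The good is inferior where dQ/dI < 0. Setting dQ/dI = 0 gives I = 9.99 / 0.412 = 24.25.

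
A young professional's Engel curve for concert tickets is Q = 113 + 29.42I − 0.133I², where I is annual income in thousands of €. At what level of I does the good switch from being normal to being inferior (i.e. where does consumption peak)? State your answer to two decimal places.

110.60

dQ/dI = 29.42 − 0.266I.
The good is inferior where dQ/dI < 0. Setting dQ/dI = 0 gives I = 29.42 / 0.266 = 110.60.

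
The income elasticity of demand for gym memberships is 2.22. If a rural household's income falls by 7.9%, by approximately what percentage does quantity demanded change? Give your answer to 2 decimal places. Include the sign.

-17.54%

%ΔQ ≈ η × %ΔI = 2.22 × (-7.9%) = -17.54%.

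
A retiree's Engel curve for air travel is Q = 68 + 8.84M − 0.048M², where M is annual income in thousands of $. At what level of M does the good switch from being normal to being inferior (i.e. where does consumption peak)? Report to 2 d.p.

dQ/dM = 8.84 − 0.096M.
The good is inferior where dQ/dM < 0. Setting dQ/dM = 0 gives M = 8.84 / 0.096 = 92.08.

92.08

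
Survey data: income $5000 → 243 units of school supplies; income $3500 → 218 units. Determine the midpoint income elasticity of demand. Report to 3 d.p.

0.307

ΔQ = 218 − 243 = -25; midpoint Q̄ = (243 + 218)/2 = 230.5.
ΔI = 3500 − 5000 = -1500; midpoint Ī = (5000 + 3500)/2 = 4250.
η = (ΔQ/Q̄) ÷ (ΔI/Ī) = (-25/230.5) ÷ (-1500/4250) = 0.307.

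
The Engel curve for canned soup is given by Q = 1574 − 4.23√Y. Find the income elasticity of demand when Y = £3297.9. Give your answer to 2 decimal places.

At Y = 3297.9: Q = 1331.082.
dQ/dY = -4.23/(2√Y) = -0.0368291 at this income.
η = (dQ/dY)·(Y/Q) = -0.0368291 × (3297.9/1331.082) = -0.09.

-0.09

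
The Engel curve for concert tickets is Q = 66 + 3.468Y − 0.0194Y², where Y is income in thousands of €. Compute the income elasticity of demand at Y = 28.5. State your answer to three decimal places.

At Y = 28.5: Q = 149.0803.
dQ/dY = 3.468 − 0.0388Y = 2.36220.
η = (dQ/dY)·(Y/Q) = 2.36220 × (28.5/149.0803) = 0.452.

0.452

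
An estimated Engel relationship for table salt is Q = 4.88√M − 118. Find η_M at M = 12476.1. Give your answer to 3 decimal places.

At M = 12476.1: Q = 427.079.
dQ/dM = 4.88/(2√M) = 0.0218449 at this income.
η = (dQ/dM)·(M/Q) = 0.0218449 × (12476.1/427.079) = 0.638.

0.638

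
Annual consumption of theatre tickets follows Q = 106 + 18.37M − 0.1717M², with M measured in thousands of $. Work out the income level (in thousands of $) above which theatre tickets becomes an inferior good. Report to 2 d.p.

53.49

dQ/dM = 18.37 − 0.3434M.
The good is inferior where dQ/dM < 0. Setting dQ/dM = 0 gives M = 18.37 / 0.3434 = 53.49.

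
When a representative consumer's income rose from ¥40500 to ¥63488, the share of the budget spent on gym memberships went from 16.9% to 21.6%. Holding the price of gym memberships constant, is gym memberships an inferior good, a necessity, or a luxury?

The budget share rises as income rises, so η > 1.

luxury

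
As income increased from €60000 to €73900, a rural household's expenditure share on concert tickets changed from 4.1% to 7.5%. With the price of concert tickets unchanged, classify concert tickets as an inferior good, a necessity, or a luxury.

The budget share rises as income rises, so η > 1.

luxury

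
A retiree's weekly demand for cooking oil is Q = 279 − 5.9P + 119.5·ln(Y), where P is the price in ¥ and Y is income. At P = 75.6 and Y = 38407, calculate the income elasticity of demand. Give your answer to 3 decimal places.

At P = 75.6, Y = 38407: Q = 1094.401.
Holding P constant, ∂Q/∂Y = 119.5/Y = 0.00311141.
η_Y = (∂Q/∂Y)·(Y/Q) = 0.00311141 × (38407/1094.401) = 0.109.

0.109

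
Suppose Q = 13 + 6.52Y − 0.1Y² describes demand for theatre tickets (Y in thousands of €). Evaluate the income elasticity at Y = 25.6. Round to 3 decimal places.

At Y = 25.6: Q = 114.3760.
dQ/dY = 6.52 − 0.2Y = 1.40000.
η = (dQ/dY)·(Y/Q) = 1.40000 × (25.6/114.3760) = 0.313.

0.313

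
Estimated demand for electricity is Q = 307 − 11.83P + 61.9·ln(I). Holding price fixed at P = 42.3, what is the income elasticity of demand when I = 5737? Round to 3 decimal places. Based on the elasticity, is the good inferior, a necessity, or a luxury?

0.181 (necessity)

At P = 42.3, I = 5737: Q = 342.316.
Holding P constant, ∂Q/∂I = 61.9/I = 0.0107896.
η_I = (∂Q/∂I)·(I/Q) = 0.0107896 × (5737/342.316) = 0.181.
Since 0 < η < 1, this is a necessity.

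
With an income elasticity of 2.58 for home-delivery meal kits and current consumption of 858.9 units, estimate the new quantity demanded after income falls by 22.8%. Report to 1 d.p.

%ΔQ ≈ η × %ΔI = 2.58 × (-22.8%) = -58.824%.
New Q ≈ 858.9 × (1 − 0.58824) = 353.7.

353.7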